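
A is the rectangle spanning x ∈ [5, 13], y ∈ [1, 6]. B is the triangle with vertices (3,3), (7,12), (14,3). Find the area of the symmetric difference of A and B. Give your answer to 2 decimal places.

|A| = 40, |B| = 49.5, |A∩B| = 22.8571.
|A △ B| = |A| + |B| − 2·|A∩B| = 40 + 49.5 − 45.7143 = 43.79.

43.79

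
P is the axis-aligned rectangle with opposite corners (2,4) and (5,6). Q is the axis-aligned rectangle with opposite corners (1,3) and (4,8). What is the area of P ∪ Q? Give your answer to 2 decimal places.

By inclusion–exclusion:
Individual areas: |P| = 6, |Q| = 15.
|P∩Q|: x∈[2,4], y∈[4,6] → 2·2 = 4.
|P ∪ Q| = 21 − 4 = 17.00.

17.00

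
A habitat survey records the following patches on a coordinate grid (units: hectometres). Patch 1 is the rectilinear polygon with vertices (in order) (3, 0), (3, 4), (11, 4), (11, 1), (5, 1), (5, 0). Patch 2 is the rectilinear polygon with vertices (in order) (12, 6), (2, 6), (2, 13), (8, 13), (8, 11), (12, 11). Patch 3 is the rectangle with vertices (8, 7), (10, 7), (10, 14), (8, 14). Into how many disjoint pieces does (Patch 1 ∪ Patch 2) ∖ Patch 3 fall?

(Patch 1 ∪ Patch 2) ∖ Patch 3 splits into 2 disjoint pieces (area 26, area 54).

2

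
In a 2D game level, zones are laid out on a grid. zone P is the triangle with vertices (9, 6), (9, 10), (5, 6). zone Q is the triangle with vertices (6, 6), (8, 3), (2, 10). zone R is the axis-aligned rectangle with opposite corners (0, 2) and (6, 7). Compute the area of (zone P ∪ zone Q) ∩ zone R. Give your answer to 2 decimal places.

|zone P ∪ zone Q| = 9.7995.
|(zone P ∪ zone Q) ∩ zone R| = 0.99.

0.99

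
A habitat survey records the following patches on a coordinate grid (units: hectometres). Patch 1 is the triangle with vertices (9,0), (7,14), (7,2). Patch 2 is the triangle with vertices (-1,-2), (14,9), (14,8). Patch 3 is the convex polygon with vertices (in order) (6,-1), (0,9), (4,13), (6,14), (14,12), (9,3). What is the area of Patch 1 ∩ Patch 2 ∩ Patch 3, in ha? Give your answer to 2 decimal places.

0.78

The intersection is the polygon with vertices (7,3.333), (7,3.867), (8.31,4.828), (8.391,4.261).
By the shoelace formula its area is 0.78.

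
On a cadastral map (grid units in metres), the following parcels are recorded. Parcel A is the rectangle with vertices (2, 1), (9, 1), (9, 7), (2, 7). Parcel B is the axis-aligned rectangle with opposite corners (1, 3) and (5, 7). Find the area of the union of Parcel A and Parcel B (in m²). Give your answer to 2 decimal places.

By inclusion–exclusion:
Individual areas: |Parcel A| = 42, |Parcel B| = 16.
|Parcel A∩Parcel B|: x∈[2,5], y∈[3,7] → 3·4 = 12.
|Parcel A ∪ Parcel B| = 58 − 12 = 46.00.

46.00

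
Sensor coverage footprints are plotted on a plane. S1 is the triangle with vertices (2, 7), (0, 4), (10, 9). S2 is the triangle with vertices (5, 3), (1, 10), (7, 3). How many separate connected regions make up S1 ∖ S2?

S1 ∖ S2 splits into 2 disjoint pieces (area 3.9566, area 4.7779).

2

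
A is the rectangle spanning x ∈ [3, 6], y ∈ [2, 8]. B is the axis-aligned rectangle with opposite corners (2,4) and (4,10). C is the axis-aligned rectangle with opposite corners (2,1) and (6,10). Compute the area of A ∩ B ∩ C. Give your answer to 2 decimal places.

The intersection is the polygon with vertices (4,8), (4,4), (3,4), (3,8).
By the shoelace formula its area is 4.00.

4.00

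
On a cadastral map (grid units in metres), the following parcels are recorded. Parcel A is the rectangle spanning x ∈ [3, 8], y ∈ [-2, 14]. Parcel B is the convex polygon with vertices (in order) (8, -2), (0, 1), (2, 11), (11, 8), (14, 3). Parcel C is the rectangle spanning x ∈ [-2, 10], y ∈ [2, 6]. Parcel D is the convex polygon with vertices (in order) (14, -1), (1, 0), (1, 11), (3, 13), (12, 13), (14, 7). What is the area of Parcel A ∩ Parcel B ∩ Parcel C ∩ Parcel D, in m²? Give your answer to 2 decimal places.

20.00

The intersection is the polygon with vertices (8,6), (8,2), (3,2), (3,6).
By the shoelace formula its area is 20.00.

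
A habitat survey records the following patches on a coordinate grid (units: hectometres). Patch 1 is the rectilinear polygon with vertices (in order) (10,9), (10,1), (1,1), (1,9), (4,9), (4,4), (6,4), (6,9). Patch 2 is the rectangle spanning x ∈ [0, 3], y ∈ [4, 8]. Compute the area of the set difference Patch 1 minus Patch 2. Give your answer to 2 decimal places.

54.00

|Patch 1| = 62, |Patch 1∩Patch 2| = 8.
|Patch 1 ∖ Patch 2| = |Patch 1| − |Patch 1∩Patch 2| = 62 − 8 = 54.00.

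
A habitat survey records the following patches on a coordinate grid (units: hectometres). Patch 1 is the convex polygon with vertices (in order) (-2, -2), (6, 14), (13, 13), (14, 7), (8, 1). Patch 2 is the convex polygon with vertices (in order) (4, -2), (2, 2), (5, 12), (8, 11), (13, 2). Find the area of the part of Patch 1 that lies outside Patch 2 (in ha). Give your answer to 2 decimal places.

|Patch 1| = 133.5, |Patch 1∩Patch 2| = 71.0528.
|Patch 1 ∖ Patch 2| = |Patch 1| − |Patch 1∩Patch 2| = 133.5 − 71.0528 = 62.45.

62.45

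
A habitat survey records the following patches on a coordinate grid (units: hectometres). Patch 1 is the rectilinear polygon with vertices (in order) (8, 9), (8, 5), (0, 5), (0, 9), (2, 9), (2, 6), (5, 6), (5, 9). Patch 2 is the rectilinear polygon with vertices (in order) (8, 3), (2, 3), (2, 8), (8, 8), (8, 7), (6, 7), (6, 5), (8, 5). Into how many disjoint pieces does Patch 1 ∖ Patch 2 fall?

3

Patch 1 ∖ Patch 2 splits into 3 disjoint pieces (area 3, area 4, area 8).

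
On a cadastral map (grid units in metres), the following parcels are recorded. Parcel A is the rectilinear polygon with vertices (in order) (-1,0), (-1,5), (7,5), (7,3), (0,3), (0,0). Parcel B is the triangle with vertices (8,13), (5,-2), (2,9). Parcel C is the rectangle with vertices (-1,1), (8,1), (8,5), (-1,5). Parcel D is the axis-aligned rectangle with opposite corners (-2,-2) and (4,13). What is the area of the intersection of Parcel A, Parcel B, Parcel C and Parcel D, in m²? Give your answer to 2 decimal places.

1.27

The intersection is the polygon with vertices (3.636,3), (3.091,5), (4,5), (4,3).
By the shoelace formula its area is 1.27.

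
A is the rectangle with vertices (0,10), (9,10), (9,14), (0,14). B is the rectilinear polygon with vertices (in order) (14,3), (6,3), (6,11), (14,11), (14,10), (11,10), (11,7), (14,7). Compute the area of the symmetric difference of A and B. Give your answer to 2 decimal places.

|A| = 36, |B| = 55, |A∩B| = 3.
|A △ B| = |A| + |B| − 2·|A∩B| = 36 + 55 − 6 = 85.00.

85.00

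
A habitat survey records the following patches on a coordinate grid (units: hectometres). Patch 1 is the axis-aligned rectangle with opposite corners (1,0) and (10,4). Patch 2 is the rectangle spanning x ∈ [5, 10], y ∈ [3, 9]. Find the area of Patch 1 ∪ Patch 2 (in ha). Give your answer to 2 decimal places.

61.00

By inclusion–exclusion:
Individual areas: |Patch 1| = 36, |Patch 2| = 30.
|Patch 1∩Patch 2|: x∈[5,10], y∈[3,4] → 5·1 = 5.
|Patch 1 ∪ Patch 2| = 66 − 5 = 61.00.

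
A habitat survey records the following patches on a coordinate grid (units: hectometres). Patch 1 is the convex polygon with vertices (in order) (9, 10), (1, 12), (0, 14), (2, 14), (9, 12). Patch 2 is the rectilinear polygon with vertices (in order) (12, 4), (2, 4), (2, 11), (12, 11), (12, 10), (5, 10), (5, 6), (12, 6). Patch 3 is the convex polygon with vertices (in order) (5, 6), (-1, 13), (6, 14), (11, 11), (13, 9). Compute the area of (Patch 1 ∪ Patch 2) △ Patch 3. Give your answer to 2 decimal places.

|Patch 1 ∪ Patch 2| = 58.
|(Patch 1 ∪ Patch 2) ∩ Patch 3| = 30.6119.
|(Patch 1 ∪ Patch 2) △ Patch 3| = 58 + 60 − 61.2238 = 56.78.

56.78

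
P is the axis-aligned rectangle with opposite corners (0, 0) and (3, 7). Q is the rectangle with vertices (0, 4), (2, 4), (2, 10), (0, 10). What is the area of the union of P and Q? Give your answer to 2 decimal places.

By inclusion–exclusion:
Individual areas: |P| = 21, |Q| = 12.
|P∩Q|: x∈[0,2], y∈[4,7] → 2·3 = 6.
|P ∪ Q| = 33 − 6 = 27.00.

27.00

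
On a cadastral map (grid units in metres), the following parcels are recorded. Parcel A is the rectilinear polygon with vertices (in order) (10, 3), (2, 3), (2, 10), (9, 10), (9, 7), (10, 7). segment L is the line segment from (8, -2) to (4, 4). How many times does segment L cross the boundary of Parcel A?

The segment meets the boundary at (4.667,3).

1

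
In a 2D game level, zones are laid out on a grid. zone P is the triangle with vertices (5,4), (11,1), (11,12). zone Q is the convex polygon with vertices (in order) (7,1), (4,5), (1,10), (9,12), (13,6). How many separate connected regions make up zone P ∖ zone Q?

2

zone P ∖ zone Q splits into 2 disjoint pieces (area 4.1667, area 1.5882).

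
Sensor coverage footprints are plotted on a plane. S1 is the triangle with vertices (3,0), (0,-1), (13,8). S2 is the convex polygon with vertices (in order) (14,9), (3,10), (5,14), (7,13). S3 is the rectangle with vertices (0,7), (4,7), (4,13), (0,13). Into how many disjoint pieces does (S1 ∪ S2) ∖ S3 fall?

(S1 ∪ S2) ∖ S3 splits into 2 disjoint pieces (area 7, area 22.4545).

2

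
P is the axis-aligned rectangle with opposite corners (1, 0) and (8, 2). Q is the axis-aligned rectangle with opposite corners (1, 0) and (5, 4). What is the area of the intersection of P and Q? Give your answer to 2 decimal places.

8.00

|P∩Q|: x∈[1,5], y∈[0,2] → 4·2 = 8.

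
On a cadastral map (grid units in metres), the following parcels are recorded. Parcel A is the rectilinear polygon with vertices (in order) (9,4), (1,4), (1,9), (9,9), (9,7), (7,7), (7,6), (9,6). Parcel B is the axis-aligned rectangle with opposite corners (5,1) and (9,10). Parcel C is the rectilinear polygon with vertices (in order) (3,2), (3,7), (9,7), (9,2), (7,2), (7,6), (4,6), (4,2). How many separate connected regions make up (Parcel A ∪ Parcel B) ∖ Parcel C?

2

(Parcel A ∪ Parcel B) ∖ Parcel C splits into 2 disjoint pieces (area 26, area 14).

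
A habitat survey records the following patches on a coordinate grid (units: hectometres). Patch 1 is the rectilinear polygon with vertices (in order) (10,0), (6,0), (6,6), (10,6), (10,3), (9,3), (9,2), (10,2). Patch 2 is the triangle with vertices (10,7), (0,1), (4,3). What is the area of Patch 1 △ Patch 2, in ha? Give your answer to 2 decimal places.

24.10

|Patch 1| = 23, |Patch 2| = 2, |Patch 1∩Patch 2| = 0.45.
|Patch 1 △ Patch 2| = |Patch 1| + |Patch 2| − 2·|Patch 1∩Patch 2| = 23 + 2 − 0.9 = 24.10.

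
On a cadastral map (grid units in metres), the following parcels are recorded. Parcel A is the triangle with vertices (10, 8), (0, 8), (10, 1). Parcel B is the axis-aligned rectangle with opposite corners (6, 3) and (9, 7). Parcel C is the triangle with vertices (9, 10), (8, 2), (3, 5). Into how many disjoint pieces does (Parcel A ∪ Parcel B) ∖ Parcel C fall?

(Parcel A ∪ Parcel B) ∖ Parcel C splits into 3 disjoint pieces (area 8.2859, area 10.3592, area 0.0333).

3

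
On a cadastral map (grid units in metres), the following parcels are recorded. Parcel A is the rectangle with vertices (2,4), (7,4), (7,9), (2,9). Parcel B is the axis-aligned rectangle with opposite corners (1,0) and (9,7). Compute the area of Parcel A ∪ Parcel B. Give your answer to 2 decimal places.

By inclusion–exclusion:
Individual areas: |Parcel A| = 25, |Parcel B| = 56.
|Parcel A∩Parcel B|: x∈[2,7], y∈[4,7] → 5·3 = 15.
|Parcel A ∪ Parcel B| = 81 − 15 = 66.00.

66.00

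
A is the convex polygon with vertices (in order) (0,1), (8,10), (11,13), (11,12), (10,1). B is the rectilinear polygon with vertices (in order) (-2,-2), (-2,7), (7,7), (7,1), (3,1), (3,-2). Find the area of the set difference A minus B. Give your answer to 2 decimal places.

|A| = 62, |A∩B| = 26.
|A ∖ B| = |A| − |A∩B| = 62 − 26 = 36.00.

36.00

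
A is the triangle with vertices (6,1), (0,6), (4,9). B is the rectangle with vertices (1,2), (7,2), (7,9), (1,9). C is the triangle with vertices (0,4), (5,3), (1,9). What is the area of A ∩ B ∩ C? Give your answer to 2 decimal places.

The intersection is the polygon with vertices (1,6.75), (2,7.5), (5,3), (3.158,3.368), (1,5.167).
By the shoelace formula its area is 7.80.

7.80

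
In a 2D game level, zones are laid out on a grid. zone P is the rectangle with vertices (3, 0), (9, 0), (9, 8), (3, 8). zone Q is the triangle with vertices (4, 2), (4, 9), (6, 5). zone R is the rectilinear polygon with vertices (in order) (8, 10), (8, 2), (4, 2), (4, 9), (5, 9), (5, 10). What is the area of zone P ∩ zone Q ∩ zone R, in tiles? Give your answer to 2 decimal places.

6.75

The intersection is the polygon with vertices (6,5), (4,2), (4,8), (4.5,8).
By the shoelace formula its area is 6.75.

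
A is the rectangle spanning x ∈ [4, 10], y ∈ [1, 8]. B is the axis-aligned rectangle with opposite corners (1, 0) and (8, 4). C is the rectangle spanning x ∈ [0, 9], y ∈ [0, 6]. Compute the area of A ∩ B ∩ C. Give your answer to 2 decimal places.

12.00

The intersection is the polygon with vertices (4,4), (8,4), (8,1), (4,1).
By the shoelace formula its area is 12.00.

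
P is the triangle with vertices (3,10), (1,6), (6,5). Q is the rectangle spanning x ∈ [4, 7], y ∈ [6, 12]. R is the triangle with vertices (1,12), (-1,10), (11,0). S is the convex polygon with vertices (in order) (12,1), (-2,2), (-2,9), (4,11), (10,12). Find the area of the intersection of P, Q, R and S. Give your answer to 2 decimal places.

The intersection is the polygon with vertices (4,8.333), (5.4,6), (4,6).
By the shoelace formula its area is 1.63.

1.63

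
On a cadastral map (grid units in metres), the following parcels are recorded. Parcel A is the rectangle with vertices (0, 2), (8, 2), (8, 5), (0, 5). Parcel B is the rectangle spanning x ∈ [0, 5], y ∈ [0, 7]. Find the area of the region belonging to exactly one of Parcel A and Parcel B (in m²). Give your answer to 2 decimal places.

|Parcel A∩Parcel B|: x∈[0,5], y∈[2,5] → 5·3 = 15.
|Parcel A △ Parcel B| = |Parcel A| + |Parcel B| − 2·|Parcel A∩Parcel B| = 24 + 35 − 30 = 29.00.

29.00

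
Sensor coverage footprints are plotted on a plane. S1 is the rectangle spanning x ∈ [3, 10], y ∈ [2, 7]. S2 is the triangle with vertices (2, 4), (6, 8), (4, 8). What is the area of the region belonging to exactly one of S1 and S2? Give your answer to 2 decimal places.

35.50

|S1| = 35, |S2| = 4, |S1∩S2| = 1.75.
|S1 △ S2| = |S1| + |S2| − 2·|S1∩S2| = 35 + 4 − 3.5 = 35.50.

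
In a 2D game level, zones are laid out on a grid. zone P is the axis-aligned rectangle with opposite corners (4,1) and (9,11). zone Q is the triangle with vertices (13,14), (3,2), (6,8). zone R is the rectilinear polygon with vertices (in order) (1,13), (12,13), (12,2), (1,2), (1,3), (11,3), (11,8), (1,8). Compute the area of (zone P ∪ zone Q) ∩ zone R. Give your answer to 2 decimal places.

|zone P ∪ zone Q| = 53.1429.
|(zone P ∪ zone Q) ∩ zone R| = 22.73.

22.73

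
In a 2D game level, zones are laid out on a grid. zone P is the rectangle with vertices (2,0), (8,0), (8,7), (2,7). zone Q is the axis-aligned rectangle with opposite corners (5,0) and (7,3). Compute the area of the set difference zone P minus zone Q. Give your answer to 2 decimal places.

36.00

|zone P∩zone Q|: x∈[5,7], y∈[0,3] → 2·3 = 6.
|zone P| = 42.
|zone P ∖ zone Q| = |zone P| − |zone P∩zone Q| = 42 − 6 = 36.00.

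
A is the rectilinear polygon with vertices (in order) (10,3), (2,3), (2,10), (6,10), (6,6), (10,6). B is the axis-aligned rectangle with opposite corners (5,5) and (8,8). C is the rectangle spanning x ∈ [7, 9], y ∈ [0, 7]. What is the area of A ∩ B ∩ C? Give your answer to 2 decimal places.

The intersection is the polygon with vertices (8,6), (8,5), (7,5), (7,6).
By the shoelace formula its area is 1.00.

1.00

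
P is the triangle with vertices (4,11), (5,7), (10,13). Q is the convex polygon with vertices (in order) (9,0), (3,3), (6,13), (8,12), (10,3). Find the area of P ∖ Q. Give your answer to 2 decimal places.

|P| = 13, |P∩Q| = 9.2271.
|P ∖ Q| = |P| − |P∩Q| = 13 − 9.2271 = 3.77.

3.77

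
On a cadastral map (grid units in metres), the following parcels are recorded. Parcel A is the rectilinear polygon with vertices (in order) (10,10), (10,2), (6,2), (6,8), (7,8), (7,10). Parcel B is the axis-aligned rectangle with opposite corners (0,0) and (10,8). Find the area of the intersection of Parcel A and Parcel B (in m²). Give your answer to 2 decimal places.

24.00

The intersection is the polygon with vertices (10,2), (6,2), (6,8), (7,8), (10,8).
By the shoelace formula its area is 24.00.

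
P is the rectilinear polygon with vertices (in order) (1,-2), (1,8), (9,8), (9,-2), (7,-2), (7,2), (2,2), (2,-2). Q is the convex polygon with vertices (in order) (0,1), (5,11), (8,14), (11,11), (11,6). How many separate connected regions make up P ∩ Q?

P ∩ Q is a single connected region.

1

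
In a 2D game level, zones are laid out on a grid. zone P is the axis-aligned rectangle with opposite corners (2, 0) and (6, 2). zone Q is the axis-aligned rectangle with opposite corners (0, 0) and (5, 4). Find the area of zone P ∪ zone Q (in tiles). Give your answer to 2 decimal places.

22.00

By inclusion–exclusion:
Individual areas: |zone P| = 8, |zone Q| = 20.
|zone P∩zone Q|: x∈[2,5], y∈[0,2] → 3·2 = 6.
|zone P ∪ zone Q| = 28 − 6 = 22.00.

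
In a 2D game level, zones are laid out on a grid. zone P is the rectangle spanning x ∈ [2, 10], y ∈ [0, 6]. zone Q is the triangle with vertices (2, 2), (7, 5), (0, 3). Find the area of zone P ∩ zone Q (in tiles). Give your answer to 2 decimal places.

The intersection is the polygon with vertices (2,3.571), (7,5), (2,2).
By the shoelace formula its area is 3.93.

3.93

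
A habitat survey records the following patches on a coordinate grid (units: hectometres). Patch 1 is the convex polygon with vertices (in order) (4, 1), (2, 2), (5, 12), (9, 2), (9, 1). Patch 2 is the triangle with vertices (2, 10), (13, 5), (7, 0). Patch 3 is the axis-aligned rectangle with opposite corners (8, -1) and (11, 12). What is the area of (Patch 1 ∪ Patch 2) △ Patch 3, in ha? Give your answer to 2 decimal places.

71.70

|Patch 1 ∪ Patch 2| = 60.2758.
|(Patch 1 ∪ Patch 2) ∩ Patch 3| = 13.7894.
|(Patch 1 ∪ Patch 2) △ Patch 3| = 60.2758 + 39 − 27.5788 = 71.70.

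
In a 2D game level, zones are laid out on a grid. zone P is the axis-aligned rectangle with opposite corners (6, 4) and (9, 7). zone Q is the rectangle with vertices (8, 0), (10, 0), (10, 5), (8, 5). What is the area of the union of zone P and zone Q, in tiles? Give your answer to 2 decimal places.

By inclusion–exclusion:
Individual areas: |zone P| = 9, |zone Q| = 10.
|zone P∩zone Q|: x∈[8,9], y∈[4,5] → 1·1 = 1.
|zone P ∪ zone Q| = 19 − 1 = 18.00.

18.00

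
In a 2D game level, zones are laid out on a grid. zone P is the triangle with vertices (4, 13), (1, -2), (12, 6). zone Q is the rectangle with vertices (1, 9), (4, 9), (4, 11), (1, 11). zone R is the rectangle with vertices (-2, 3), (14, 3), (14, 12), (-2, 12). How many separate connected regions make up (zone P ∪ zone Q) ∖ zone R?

(zone P ∪ zone Q) ∖ zone R splits into 2 disjoint pieces (area 0.6714, area 14.6875).

2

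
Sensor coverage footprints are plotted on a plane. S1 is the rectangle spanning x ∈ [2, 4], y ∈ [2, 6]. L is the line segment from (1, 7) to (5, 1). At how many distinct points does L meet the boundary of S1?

The segment meets the boundary at (4,2.5), (2,5.5).

2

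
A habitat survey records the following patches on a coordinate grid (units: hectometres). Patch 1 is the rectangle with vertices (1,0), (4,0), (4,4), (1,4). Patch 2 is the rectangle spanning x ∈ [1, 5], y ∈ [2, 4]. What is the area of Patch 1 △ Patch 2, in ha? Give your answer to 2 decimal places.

|Patch 1∩Patch 2|: x∈[1,4], y∈[2,4] → 3·2 = 6.
|Patch 1 △ Patch 2| = |Patch 1| + |Patch 2| − 2·|Patch 1∩Patch 2| = 12 + 8 − 12 = 8.00.

8.00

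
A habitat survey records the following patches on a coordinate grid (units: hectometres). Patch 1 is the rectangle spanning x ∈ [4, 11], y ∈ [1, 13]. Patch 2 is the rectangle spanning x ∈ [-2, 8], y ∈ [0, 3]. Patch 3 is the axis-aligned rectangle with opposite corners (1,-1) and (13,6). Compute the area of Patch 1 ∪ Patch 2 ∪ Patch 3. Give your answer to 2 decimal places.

142.00

By inclusion–exclusion:
Individual areas: |Patch 1| = 84, |Patch 2| = 30, |Patch 3| = 84.
|Patch 1∩Patch 2|: x∈[4,8], y∈[1,3] → 4·2 = 8.
|Patch 1∩Patch 3|: x∈[4,11], y∈[1,6] → 7·5 = 35.
|Patch 2∩Patch 3|: x∈[1,8], y∈[0,3] → 7·3 = 21.
|Patch 1∩Patch 2∩Patch 3| = 8.
|Patch 1 ∪ Patch 2 ∪ Patch 3| = 198 − 64 + 8 = 142.00.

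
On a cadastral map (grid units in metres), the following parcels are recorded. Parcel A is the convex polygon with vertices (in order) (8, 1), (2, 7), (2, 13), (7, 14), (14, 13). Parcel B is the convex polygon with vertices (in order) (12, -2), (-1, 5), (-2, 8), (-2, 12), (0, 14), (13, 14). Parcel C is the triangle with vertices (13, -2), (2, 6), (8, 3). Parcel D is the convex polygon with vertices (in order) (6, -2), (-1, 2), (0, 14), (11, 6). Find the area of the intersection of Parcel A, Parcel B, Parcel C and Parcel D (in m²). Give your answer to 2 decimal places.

The intersection is the polygon with vertices (5.667,3.333), (4,5), (8,3), (8.667,2.333), (8.5,2), (8.188,1.5).
By the shoelace formula its area is 3.83.

3.83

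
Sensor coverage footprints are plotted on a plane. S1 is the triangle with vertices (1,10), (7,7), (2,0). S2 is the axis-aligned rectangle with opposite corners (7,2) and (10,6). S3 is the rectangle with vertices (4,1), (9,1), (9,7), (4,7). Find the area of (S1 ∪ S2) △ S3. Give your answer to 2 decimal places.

|S1 ∪ S2| = 40.5.
|(S1 ∪ S2) ∩ S3| = 14.3.
|(S1 ∪ S2) △ S3| = 40.5 + 30 − 28.6 = 41.90.

41.90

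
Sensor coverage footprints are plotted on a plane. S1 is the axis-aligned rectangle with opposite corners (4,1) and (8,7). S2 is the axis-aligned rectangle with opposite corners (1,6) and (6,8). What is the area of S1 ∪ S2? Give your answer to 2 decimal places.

By inclusion–exclusion:
Individual areas: |S1| = 24, |S2| = 10.
|S1∩S2|: x∈[4,6], y∈[6,7] → 2·1 = 2.
|S1 ∪ S2| = 34 − 2 = 32.00.

32.00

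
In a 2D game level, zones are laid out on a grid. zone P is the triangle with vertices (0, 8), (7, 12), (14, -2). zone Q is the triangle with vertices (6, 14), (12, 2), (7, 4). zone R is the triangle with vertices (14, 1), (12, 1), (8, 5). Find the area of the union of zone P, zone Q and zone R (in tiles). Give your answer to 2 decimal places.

By inclusion–exclusion:
Individual areas: |zone P| = 63, |zone Q| = 24, |zone R| = 4.
|zone P∩zone Q| = 23.027.
|zone P∩zone R| = 2.875.
|zone Q∩zone R| = 1.7917.
|zone P∩zone Q∩zone R| = 1.7917.
|zone P ∪ zone Q ∪ zone R| = 91 − 27.6937 + 1.7917 = 65.10.

65.10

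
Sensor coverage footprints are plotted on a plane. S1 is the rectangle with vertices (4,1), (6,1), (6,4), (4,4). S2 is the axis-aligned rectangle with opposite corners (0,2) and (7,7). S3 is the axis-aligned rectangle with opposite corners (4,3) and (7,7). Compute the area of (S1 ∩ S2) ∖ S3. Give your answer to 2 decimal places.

2.00

|S1 ∩ S2| = 4.
|(S1 ∩ S2) ∩ S3| = 2.
|(S1 ∩ S2) ∖ S3| = 4 − 2 = 2.00.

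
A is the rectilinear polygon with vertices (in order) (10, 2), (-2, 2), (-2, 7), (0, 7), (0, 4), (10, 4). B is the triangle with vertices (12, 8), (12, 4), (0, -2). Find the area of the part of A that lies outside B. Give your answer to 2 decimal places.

23.00

|A| = 30, |A∩B| = 7.
|A ∖ B| = |A| − |A∩B| = 30 − 7 = 23.00.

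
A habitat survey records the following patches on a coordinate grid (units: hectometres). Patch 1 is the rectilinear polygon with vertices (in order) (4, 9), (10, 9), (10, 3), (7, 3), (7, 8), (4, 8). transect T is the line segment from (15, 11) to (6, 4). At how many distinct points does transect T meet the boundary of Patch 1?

2

The segment meets the boundary at (7,4.778), (10,7.111).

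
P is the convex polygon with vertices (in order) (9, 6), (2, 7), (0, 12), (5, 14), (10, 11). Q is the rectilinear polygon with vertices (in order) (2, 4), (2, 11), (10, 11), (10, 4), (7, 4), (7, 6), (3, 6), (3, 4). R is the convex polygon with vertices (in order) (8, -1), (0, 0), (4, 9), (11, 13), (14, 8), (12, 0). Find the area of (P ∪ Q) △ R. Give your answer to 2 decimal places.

119.17

|P ∪ Q| = 68.5.
|(P ∪ Q) ∩ R| = 36.9146.
|(P ∪ Q) △ R| = 68.5 + 124.5 − 73.8293 = 119.17.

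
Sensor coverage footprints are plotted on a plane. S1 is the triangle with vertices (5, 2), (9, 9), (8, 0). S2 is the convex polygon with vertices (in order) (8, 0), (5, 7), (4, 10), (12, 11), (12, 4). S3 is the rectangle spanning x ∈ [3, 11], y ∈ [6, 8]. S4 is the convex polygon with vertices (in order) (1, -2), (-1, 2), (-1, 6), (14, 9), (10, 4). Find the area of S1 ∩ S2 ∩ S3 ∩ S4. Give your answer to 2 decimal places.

The intersection is the polygon with vertices (7.286,6), (8.355,7.871), (8.886,7.977), (8.667,6).
By the shoelace formula its area is 1.81.

1.81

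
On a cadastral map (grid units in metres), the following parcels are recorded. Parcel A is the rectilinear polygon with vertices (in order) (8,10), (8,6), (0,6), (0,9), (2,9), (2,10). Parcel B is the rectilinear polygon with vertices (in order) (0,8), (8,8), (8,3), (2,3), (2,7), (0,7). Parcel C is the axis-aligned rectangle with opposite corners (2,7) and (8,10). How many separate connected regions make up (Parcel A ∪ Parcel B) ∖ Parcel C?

(Parcel A ∪ Parcel B) ∖ Parcel C is a single connected region.

1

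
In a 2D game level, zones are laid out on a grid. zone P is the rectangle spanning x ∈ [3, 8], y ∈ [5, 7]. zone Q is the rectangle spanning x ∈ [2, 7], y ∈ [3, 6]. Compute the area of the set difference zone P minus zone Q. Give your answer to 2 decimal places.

|zone P∩zone Q|: x∈[3,7], y∈[5,6] → 4·1 = 4.
|zone P| = 10.
|zone P ∖ zone Q| = |zone P| − |zone P∩zone Q| = 10 − 4 = 6.00.

6.00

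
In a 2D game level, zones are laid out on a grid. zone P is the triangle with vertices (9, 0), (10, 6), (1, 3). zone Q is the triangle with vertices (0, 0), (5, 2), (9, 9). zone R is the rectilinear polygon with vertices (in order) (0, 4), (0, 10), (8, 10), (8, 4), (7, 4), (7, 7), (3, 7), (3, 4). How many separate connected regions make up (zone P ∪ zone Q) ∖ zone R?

2

(zone P ∪ zone Q) ∖ zone R splits into 2 disjoint pieces (area 30.4518, area 0.375).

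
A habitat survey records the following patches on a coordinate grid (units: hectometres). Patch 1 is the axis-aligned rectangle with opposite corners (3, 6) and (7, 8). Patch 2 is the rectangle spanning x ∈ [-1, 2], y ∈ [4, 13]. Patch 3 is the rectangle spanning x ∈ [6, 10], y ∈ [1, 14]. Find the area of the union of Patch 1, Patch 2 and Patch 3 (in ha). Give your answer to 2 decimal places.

By inclusion–exclusion:
Individual areas: |Patch 1| = 8, |Patch 2| = 27, |Patch 3| = 52.
|Patch 1∩Patch 2| = 0 (no overlap).
|Patch 1∩Patch 3|: x∈[6,7], y∈[6,8] → 1·2 = 2.
|Patch 2∩Patch 3| = 0 (no overlap).
|Patch 1∩Patch 2∩Patch 3| = 0.
|Patch 1 ∪ Patch 2 ∪ Patch 3| = 87 − 2 + 0 = 85.00.

85.00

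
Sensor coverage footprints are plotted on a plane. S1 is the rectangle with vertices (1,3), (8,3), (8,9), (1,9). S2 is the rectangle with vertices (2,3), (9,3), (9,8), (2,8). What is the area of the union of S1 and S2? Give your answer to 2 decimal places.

47.00

By inclusion–exclusion:
Individual areas: |S1| = 42, |S2| = 35.
|S1∩S2|: x∈[2,8], y∈[3,8] → 6·5 = 30.
|S1 ∪ S2| = 77 − 30 = 47.00.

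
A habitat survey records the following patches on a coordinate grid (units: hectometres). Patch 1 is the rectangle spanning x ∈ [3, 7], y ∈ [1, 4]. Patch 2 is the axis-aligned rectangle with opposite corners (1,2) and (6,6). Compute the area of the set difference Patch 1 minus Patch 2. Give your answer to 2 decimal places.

|Patch 1∩Patch 2|: x∈[3,6], y∈[2,4] → 3·2 = 6.
|Patch 1| = 12.
|Patch 1 ∖ Patch 2| = |Patch 1| − |Patch 1∩Patch 2| = 12 − 6 = 6.00.

6.00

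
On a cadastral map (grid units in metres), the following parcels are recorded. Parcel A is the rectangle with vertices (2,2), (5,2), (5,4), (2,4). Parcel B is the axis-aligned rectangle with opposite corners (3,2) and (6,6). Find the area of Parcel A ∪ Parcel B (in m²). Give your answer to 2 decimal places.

14.00

By inclusion–exclusion:
Individual areas: |Parcel A| = 6, |Parcel B| = 12.
|Parcel A∩Parcel B|: x∈[3,5], y∈[2,4] → 2·2 = 4.
|Parcel A ∪ Parcel B| = 18 − 4 = 14.00.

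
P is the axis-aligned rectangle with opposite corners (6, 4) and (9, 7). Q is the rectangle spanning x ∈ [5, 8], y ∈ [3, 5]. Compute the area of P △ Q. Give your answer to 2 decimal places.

|P∩Q|: x∈[6,8], y∈[4,5] → 2·1 = 2.
|P △ Q| = |P| + |Q| − 2·|P∩Q| = 9 + 6 − 4 = 11.00.

11.00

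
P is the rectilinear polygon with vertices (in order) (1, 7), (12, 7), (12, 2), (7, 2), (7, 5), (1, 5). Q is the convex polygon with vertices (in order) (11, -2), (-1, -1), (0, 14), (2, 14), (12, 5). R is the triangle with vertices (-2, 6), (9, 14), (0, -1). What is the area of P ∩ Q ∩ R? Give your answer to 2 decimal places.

The intersection is the polygon with vertices (1,5), (1,7), (4.8,7), (3.6,5).
By the shoelace formula its area is 6.40.

6.40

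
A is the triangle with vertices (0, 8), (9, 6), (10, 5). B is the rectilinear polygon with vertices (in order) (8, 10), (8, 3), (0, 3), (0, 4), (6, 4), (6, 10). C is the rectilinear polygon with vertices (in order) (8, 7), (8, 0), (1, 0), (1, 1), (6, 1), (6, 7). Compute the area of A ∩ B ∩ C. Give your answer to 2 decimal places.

1.09

The intersection is the polygon with vertices (8,5.6), (6,6.2), (6,6.667), (8,6.222).
By the shoelace formula its area is 1.09.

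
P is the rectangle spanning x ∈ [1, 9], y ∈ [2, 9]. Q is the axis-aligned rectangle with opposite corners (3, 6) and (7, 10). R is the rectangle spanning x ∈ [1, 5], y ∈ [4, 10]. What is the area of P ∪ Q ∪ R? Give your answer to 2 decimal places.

62.00

By inclusion–exclusion:
Individual areas: |P| = 56, |Q| = 16, |R| = 24.
|P∩Q|: x∈[3,7], y∈[6,9] → 4·3 = 12.
|P∩R|: x∈[1,5], y∈[4,9] → 4·5 = 20.
|Q∩R|: x∈[3,5], y∈[6,10] → 2·4 = 8.
|P∩Q∩R| = 6.
|P ∪ Q ∪ R| = 96 − 40 + 6 = 62.00.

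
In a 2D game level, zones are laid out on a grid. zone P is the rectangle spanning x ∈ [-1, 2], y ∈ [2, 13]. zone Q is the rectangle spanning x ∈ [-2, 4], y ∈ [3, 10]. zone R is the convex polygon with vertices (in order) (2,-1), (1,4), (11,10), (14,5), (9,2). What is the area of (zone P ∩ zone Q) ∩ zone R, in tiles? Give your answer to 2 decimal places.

The region (zone P ∩ zone Q) ∩ zone R is the polygon with vertices (1.2,3), (1,4), (2,4.6), (2,3).
By the shoelace formula its area is 1.20.

1.20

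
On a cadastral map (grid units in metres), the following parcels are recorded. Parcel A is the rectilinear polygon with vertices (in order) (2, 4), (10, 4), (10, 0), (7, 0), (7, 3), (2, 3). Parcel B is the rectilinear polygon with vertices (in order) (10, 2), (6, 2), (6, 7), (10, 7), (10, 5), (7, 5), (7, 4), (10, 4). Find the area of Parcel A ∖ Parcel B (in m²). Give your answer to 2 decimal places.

|Parcel A| = 17, |Parcel A∩Parcel B| = 7.
|Parcel A ∖ Parcel B| = |Parcel A| − |Parcel A∩Parcel B| = 17 − 7 = 10.00.

10.00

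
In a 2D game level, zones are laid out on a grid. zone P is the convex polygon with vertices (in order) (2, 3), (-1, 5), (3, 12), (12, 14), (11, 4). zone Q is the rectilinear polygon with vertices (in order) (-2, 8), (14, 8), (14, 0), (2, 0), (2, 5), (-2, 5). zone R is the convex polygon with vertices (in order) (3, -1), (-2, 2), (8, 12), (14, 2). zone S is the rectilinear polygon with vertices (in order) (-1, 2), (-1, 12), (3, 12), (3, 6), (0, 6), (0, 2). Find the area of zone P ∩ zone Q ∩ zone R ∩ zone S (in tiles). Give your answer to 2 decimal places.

The intersection is the polygon with vertices (3,7), (3,6), (2,6).
By the shoelace formula its area is 0.50.

0.50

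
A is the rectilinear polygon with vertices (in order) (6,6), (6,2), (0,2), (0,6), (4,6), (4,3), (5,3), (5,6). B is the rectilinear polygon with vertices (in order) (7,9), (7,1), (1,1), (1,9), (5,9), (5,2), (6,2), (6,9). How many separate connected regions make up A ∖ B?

2

A ∖ B splits into 2 disjoint pieces (area 4, area 4).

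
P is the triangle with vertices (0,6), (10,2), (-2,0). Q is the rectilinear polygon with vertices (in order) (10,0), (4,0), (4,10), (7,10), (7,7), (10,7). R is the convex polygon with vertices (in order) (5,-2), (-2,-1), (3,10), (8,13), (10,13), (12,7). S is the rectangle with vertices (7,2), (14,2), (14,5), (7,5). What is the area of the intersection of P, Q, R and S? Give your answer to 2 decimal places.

1.26

The intersection is the polygon with vertices (8.559,2.576), (8.111,2), (7,2), (7,3.2).
By the shoelace formula its area is 1.26.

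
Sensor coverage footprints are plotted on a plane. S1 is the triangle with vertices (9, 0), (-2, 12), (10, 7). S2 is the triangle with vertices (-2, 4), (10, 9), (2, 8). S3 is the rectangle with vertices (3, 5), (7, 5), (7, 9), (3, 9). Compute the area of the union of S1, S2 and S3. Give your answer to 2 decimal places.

By inclusion–exclusion:
Individual areas: |S1| = 44.5, |S2| = 14, |S3| = 16.
|S1∩S2| = 6.7859.
|S1∩S3| = 14.2303.
|S2∩S3| = 5.8333.
|S1∩S2∩S3| = 5.6327.
|S1 ∪ S2 ∪ S3| = 74.5 − 26.8495 + 5.6327 = 53.28.

53.28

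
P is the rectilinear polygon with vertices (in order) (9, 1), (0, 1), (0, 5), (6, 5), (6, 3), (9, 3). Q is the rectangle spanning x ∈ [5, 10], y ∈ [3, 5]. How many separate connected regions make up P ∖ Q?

P ∖ Q is a single connected region.

1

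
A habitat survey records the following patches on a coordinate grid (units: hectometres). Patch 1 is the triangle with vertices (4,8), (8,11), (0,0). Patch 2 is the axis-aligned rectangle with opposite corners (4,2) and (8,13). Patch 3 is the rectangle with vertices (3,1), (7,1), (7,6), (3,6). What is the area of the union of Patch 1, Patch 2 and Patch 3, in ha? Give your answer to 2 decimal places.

By inclusion–exclusion:
Individual areas: |Patch 1| = 10, |Patch 2| = 44, |Patch 3| = 20.
|Patch 1∩Patch 2| = 5.
|Patch 1∩Patch 3| = 1.2784.
|Patch 2∩Patch 3|: x∈[4,7], y∈[2,6] → 3·4 = 12.
|Patch 1∩Patch 2∩Patch 3| = 0.0909.
|Patch 1 ∪ Patch 2 ∪ Patch 3| = 74 − 18.2784 + 0.0909 = 55.81.

55.81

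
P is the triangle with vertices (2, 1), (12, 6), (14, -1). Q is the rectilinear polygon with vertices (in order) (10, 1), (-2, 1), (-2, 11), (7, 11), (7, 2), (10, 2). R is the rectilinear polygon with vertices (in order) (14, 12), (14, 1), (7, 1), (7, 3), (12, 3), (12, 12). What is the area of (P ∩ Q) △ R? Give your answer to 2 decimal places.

|P ∩ Q| = 9.25.
|(P ∩ Q) ∩ R| = 3.
|(P ∩ Q) △ R| = 9.25 + 32 − 6 = 35.25.

35.25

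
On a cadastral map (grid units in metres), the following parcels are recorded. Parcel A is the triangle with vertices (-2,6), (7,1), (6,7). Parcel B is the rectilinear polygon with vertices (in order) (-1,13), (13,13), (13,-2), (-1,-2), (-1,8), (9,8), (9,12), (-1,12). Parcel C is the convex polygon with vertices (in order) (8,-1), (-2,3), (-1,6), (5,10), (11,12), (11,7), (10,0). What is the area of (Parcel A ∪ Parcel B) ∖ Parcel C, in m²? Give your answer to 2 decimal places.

|Parcel A ∪ Parcel B| = 170.3403.
|(Parcel A ∪ Parcel B) ∩ Parcel C| = 90.6767.
|(Parcel A ∪ Parcel B) ∖ Parcel C| = 170.3403 − 90.6767 = 79.66.

79.66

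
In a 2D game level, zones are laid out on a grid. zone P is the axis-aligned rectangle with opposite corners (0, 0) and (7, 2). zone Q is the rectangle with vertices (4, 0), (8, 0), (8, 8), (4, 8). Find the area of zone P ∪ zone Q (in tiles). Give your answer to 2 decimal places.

By inclusion–exclusion:
Individual areas: |zone P| = 14, |zone Q| = 32.
|zone P∩zone Q|: x∈[4,7], y∈[0,2] → 3·2 = 6.
|zone P ∪ zone Q| = 46 − 6 = 40.00.

40.00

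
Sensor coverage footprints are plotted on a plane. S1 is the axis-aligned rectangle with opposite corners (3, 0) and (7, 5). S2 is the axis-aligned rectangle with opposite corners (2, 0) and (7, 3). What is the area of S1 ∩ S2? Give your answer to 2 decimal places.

|S1∩S2|: x∈[3,7], y∈[0,3] → 4·3 = 12.

12.00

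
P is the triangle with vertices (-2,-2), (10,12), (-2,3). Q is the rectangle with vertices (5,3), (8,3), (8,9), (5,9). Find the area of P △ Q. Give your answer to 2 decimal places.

41.87

|P| = 30, |Q| = 18, |P∩Q| = 3.0655.
|P △ Q| = |P| + |Q| − 2·|P∩Q| = 30 + 18 − 6.131 = 41.87.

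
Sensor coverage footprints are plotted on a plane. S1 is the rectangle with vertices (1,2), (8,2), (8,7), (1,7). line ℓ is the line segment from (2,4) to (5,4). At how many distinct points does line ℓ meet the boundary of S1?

The segment lies entirely inside S1 and never meets its boundary.

0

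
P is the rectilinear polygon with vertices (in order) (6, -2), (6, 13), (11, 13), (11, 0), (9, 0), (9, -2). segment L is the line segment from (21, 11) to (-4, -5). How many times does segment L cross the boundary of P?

The segment meets the boundary at (6,1.4), (11,4.6).

2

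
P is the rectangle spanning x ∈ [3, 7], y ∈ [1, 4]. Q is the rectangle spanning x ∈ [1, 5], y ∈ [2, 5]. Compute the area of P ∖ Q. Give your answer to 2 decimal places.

|P∩Q|: x∈[3,5], y∈[2,4] → 2·2 = 4.
|P| = 12.
|P ∖ Q| = |P| − |P∩Q| = 12 − 4 = 8.00.

8.00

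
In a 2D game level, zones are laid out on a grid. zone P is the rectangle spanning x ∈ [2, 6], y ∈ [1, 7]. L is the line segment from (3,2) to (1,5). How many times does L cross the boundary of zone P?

1

The segment meets the boundary at (2,3.5).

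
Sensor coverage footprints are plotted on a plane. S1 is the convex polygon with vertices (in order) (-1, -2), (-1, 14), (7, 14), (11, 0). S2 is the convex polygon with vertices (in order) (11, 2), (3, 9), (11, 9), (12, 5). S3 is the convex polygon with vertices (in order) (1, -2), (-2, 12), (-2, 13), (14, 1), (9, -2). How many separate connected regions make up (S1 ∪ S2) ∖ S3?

2

(S1 ∪ S2) ∖ S3 splits into 2 disjoint pieces (area 61.8631, area 9.0115).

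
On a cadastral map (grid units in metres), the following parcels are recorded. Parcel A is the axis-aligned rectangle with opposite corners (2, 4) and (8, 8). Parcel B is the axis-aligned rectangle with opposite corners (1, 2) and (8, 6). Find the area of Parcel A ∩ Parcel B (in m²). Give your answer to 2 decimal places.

|Parcel A∩Parcel B|: x∈[2,8], y∈[4,6] → 6·2 = 12.

12.00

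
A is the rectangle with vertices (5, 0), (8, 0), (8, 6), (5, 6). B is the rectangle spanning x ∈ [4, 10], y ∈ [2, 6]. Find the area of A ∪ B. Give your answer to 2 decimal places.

30.00

By inclusion–exclusion:
Individual areas: |A| = 18, |B| = 24.
|A∩B|: x∈[5,8], y∈[2,6] → 3·4 = 12.
|A ∪ B| = 42 − 12 = 30.00.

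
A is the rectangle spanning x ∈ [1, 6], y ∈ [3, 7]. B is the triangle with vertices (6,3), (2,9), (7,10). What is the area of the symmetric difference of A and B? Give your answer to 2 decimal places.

|A| = 20, |B| = 17, |A∩B| = 5.3333.
|A △ B| = |A| + |B| − 2·|A∩B| = 20 + 17 − 10.6667 = 26.33.

26.33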